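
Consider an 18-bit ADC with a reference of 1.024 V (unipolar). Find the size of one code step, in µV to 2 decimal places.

Full-scale span = 1.024 V.
LSB = 1.024 / 2^18 = 1.024 / 262144 = 3.90625e-06 V = 3.91 µV.

3.91 µV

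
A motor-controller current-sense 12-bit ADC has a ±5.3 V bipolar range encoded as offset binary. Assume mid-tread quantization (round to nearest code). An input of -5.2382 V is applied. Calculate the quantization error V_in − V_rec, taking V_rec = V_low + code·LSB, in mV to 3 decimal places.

-0.309 mV

Step size: 10.6 V ÷ 2^12 = 2.588 mV.
(V_in − V_low)/LSB = (-5.2382 − (−5.3))/0.00258789 = 23.8805 → code 24 (round).
Code 24 maps back to (−5.3) + 24×0.00258789 V = -5.2378906 V.
V_in − V_rec = -0.000309375 V = -0.309 mV.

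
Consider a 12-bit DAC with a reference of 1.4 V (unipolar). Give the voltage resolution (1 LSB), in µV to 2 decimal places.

Full-scale span = 1.4 V.
LSB = 1.4 / 2^12 = 1.4 / 4096 = 0.000341797 V = 341.80 µV.

341.80 µV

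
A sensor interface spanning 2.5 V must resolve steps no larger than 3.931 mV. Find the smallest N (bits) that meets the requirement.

Number of steps required ≥ 2.5 V / 3.931 mV = 635.97.
Need 2^N ≥ 635.97; 2^9 = 512, 2^10 = 1024.
Minimum N = 10.

10 bits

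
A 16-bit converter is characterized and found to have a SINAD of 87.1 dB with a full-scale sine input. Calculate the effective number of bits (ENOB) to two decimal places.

ENOB = (SINAD − 1.76) / 6.02 = (87.1 − 1.76)/6.02 = 14.176.

14.18 bits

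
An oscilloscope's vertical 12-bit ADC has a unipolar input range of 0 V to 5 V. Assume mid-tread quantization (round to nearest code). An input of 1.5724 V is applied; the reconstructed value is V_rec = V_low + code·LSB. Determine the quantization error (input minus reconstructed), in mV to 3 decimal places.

LSB = 5/2^12 = 1.221 mV.
Scaled input = 1288.1101 LSBs, so code = 1288.
Code 1288 maps back to 0 + 1288×0.0012207 V = 1.5722656 V.
Difference: 0.000134375 V → 0.134 mV.

0.134 mV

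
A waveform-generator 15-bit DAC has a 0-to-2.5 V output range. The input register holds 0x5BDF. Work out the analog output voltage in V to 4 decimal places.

LSB = 2.5 V / 2^15 = 76.29 µV.
Code 0x5BDF = 23519 decimal.
V_out = 0 + 23519 × 7.62939e-05 V = 1.79436 V.

1.7944 V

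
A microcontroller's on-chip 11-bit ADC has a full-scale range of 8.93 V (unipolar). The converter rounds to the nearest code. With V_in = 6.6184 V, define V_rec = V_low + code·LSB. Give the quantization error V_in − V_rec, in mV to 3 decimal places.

-0.614 mV

One LSB is 8.93 V / 2048 = 4.360 mV.
(V_in − V_low)/LSB = (6.6184 − 0)/0.00436035 = 1517.8593 → code 1518 (round).
Reconstructed: 6.6190137 V.
Difference: -0.000613672 V → -0.614 mV.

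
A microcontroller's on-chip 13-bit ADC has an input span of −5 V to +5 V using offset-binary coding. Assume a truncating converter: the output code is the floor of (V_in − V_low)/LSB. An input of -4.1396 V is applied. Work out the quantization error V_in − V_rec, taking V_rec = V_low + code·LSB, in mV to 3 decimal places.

Step size: 10 V ÷ 2^13 = 1.221 mV.
(-4.1396 − (−5))/0.0012207 = 704.8397; ⌊·⌋ gives code 704.
V_rec = (−5) + 704·0.0012207 = -4.140625 V.
Error = -4.1396 − (−4.140625) = 0.001025 V = 1.025 mV.

1.025 mV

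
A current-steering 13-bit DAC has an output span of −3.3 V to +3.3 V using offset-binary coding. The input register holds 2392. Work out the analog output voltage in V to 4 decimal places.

-1.3729 V

LSB = 6.6 V / 2^13 = 0.806 mV.
V_out = (−3.3) + 2392 × 0.000805664 V = -1.37285 V.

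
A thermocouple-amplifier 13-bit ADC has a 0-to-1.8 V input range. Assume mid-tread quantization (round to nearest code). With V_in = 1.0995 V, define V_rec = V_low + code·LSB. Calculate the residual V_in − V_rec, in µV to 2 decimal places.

-11.72 µV

Step size: 1.8 V ÷ 2^13 = 219.73 µV.
Scaled input = 5003.9467 LSBs, so code = 5004.
V_rec = 0 + 5004·0.000219727 = 1.0995117 V.
Difference: -1.17188e-05 V → -11.72 µV.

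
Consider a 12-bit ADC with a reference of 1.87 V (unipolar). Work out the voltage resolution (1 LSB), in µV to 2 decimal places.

Full-scale span = 1.87 V.
LSB = 1.87 / 2^12 = 1.87 / 4096 = 0.000456543 V = 456.54 µV.

456.54 µV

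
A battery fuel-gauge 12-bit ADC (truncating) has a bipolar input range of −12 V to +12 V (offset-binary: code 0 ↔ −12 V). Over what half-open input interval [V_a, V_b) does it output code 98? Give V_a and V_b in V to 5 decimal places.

LSB = 24/2^12 = 5.859 mV.
V_a = V_low + 98·LSB = -11.4258 V; V_b = V_low + 99·LSB = -11.4199 V.

[-11.42578 V, -11.41992 V)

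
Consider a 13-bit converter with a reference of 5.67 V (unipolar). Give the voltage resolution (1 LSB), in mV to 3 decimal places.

0.692 mV

Full-scale span = 5.67 V.
LSB = 5.67 / 2^13 = 5.67 / 8192 = 0.000692139 V = 0.692 mV.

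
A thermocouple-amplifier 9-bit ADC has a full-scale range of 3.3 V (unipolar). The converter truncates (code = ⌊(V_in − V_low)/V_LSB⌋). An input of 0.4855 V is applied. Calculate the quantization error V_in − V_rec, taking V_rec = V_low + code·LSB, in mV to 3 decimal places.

2.102 mV

LSB = 3.3/2^9 = 6.445 mV.
Scaled input = 75.3261 LSBs, so code = 75.
Code 75 maps back to 0 + 75×0.00644531 V = 0.48339844 V.
Error = 0.4855 − 0.48339844 = 0.00210156 V = 2.102 mV.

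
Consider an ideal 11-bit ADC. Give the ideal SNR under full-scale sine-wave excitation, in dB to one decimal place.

SNR ≈ 6.02·N + 1.76 dB = 6.02·11 + 1.76 = 67.98 dB.

68.0 dB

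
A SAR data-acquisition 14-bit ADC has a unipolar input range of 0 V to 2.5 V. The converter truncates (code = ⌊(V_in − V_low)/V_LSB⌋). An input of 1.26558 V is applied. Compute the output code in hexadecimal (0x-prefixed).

code 0x2066 (decimal 8294)

With 16384 levels over 2.5 V, one step is 152.59 µV.
(1.26558 − 0) / 0.000152588 = 8294.105 LSBs.
⌊·⌋(8294.105) = 8294.
In hexadecimal (0x-prefixed): 0x2066.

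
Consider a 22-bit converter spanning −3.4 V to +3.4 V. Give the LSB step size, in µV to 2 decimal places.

1.62 µV

Full-scale span = 6.8 V.
LSB = 6.8 / 2^22 = 6.8 / 4194304 = 1.62125e-06 V = 1.62 µV.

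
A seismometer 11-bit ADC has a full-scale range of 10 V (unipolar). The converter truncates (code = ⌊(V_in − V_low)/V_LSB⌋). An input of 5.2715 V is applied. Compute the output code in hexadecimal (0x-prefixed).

code 0x437 (decimal 1079)

Full-scale span = 10 V; LSB = 10/2^11 = 4.883 mV.
(5.2715 − 0) / 0.00488281 = 1079.603 LSBs.
So the output code is 1079.
In hexadecimal (0x-prefixed): 0x437.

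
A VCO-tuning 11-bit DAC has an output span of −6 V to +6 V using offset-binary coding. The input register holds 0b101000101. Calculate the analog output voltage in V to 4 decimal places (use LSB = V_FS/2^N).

-4.0957 V

LSB = 12 V / 2^11 = 5.859 mV.
Code 0b101000101 = 325 decimal.
V_out = (−6) + 325 × 0.00585938 V = -4.0957 V.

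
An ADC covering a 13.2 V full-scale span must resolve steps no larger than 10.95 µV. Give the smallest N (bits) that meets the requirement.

Number of steps required ≥ 13.2 V / 10.95 µV = 1205479.45.
Need 2^N ≥ 1205479.45; 2^20 = 1048576, 2^21 = 2097152.
Minimum N = 21.

21 bits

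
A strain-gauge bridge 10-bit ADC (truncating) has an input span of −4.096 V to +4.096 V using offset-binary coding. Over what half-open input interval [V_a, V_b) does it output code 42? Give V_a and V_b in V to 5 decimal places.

[-3.76000 V, -3.75200 V)

LSB = 8.192/2^10 = 8.000 mV.
V_a = V_low + 42·LSB = -3.76 V; V_b = V_low + 43·LSB = -3.752 V.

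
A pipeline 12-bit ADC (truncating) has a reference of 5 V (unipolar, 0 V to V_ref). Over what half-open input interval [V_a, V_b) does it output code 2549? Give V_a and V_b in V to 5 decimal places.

LSB = 5/2^12 = 1.221 mV.
V_a = V_low + 2549·LSB = 3.11157 V; V_b = V_low + 2550·LSB = 3.11279 V.

[3.11157 V, 3.11279 V)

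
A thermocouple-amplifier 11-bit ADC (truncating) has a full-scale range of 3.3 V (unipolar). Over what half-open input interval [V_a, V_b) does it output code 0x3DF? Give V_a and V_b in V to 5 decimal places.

[1.59683 V, 1.59844 V)

LSB = 3.3/2^11 = 1.611 mV.
Code 0x3DF = 991 decimal.
V_a = V_low + 991·LSB = 1.59683 V; V_b = V_low + 992·LSB = 1.59844 V.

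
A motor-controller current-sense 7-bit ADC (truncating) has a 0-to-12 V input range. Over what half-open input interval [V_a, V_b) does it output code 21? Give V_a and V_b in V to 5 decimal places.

LSB = 12/2^7 = 93.750 mV.
V_a = V_low + 21·LSB = 1.96875 V; V_b = V_low + 22·LSB = 2.0625 V.

[1.96875 V, 2.06250 V)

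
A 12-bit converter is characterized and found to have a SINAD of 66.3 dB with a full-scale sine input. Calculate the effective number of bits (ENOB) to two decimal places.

ENOB = (SINAD − 1.76) / 6.02 = (66.3 − 1.76)/6.02 = 10.721.

10.72 bits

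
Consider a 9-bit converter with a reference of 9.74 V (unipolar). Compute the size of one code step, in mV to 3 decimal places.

19.023 mV

Full-scale span = 9.74 V.
LSB = 9.74 / 2^9 = 9.74 / 512 = 0.0190234 V = 19.023 mV.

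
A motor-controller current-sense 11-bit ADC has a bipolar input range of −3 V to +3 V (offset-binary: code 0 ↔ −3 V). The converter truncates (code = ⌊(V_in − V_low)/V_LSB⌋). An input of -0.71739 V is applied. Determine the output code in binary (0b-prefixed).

code 0b1100001011 (decimal 779)

LSB = 6 V / 2048 = 2.930 mV.
(V_in − V_low)/LSB = (-0.71739 − (−3)) / 0.00292969 = 779.131.
Floor → code 779.
In binary (0b-prefixed): 0b1100001011.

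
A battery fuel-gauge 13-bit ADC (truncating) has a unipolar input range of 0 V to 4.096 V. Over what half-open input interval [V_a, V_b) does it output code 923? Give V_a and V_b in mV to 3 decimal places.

LSB = 4.096/2^13 = 0.500 mV.
V_a = V_low + 923·LSB = 0.4615 V; V_b = V_low + 924·LSB = 0.462 V.

[461.500 mV, 462.000 mV)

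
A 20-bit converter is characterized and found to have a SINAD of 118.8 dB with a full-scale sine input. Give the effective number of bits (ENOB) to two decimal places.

ENOB = (SINAD − 1.76) / 6.02 = (118.8 − 1.76)/6.02 = 19.442.

19.44 bits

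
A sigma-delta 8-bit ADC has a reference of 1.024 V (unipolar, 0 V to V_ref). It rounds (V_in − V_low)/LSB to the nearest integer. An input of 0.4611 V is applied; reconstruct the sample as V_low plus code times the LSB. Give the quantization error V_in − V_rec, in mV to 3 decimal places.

LSB = 1.024/2^8 = 4.000 mV.
Scaled input = 115.2750 LSBs, so code = 115.
V_rec = 0 + 115·0.004 = 0.46 V.
Error = 0.4611 − 0.46 = 0.0011 V = 1.100 mV.

1.100 mV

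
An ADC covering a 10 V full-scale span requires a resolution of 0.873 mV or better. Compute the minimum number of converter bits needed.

Number of steps required ≥ 10 V / 0.873 mV = 11454.75.
Need 2^N ≥ 11454.75; 2^13 = 8192, 2^14 = 16384.
Minimum N = 14.

14 bits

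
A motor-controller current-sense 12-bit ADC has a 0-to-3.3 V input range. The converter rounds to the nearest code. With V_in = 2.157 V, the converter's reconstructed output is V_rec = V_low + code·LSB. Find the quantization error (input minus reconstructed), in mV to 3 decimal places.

LSB = 3.3/2^12 = 0.806 mV.
(V_in − V_low)/LSB = (2.157 − 0)/0.000805664 = 2677.2945 → code 2677 (round).
V_rec = 0 + 2677·0.000805664 = 2.1567627 V.
Error = 2.157 − 2.1567627 = 0.000237305 V = 0.237 mV.

0.237 mV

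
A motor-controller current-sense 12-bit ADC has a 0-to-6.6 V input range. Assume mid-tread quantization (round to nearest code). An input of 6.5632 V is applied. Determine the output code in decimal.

Full-scale span = 6.6 V; LSB = 6.6/2^12 = 1.611 mV.
Input sits at 4073.162 steps above V_low.
So the output code is 4073.

code 4073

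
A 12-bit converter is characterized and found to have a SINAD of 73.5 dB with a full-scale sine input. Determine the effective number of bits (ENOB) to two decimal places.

ENOB = (SINAD − 1.76) / 6.02 = (73.5 − 1.76)/6.02 = 11.917.

11.92 bits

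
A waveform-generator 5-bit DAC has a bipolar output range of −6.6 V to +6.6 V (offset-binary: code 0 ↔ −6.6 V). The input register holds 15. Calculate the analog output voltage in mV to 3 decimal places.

-412.500 mV

LSB = 13.2 V / 2^5 = 412.500 mV.
V_out = (−6.6) + 15 × 0.4125 V = -0.4125 V.
= -412.500 mV.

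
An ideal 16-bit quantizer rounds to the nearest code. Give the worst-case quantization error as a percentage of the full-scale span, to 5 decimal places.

Rounding → worst-case error = ½ LSB = V_FS/2^17, so 100/131072 = 0.000762939 % of full scale.

0.00076 %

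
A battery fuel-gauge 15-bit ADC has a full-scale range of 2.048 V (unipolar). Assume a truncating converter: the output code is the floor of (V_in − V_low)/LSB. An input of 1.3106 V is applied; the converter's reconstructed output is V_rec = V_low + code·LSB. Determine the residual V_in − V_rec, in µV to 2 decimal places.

LSB = 2.048/2^15 = 62.50 µV.
(1.3106 − 0)/6.25e-05 = 20969.6000; ⌊·⌋ gives code 20969.
Code 20969 maps back to 0 + 20969×6.25e-05 V = 1.3105625 V.
Difference: 3.75e-05 V → 37.50 µV.

37.50 µV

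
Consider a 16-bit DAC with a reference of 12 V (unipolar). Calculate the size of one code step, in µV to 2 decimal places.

Full-scale span = 12 V.
LSB = 12 / 2^16 = 12 / 65536 = 0.000183105 V = 183.11 µV.

183.11 µV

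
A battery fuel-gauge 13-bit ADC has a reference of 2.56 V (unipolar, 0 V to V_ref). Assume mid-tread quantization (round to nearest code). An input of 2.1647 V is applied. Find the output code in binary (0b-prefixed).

Full-scale span = 2.56 V; LSB = 2.56/2^13 = 312.50 µV.
Input sits at 6927.040 steps above V_low.
Round → code 6927.
In binary (0b-prefixed): 0b1101100001111.

code 0b1101100001111 (decimal 6927)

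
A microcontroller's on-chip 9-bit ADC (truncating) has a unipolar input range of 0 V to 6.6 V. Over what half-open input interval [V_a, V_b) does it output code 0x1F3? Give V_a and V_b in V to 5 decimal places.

[6.43242 V, 6.44531 V)

LSB = 6.6/2^9 = 12.891 mV.
Code 0x1F3 = 499 decimal.
V_a = V_low + 499·LSB = 6.43242 V; V_b = V_low + 500·LSB = 6.44531 V.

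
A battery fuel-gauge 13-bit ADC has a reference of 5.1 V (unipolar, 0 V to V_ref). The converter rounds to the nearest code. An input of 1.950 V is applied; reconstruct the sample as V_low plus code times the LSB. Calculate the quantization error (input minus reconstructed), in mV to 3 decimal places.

One LSB is 5.1 V / 8192 = 0.623 mV.
(V_in − V_low)/LSB = (1.950 − 0)/0.000622559 = 3132.2353 → code 3132 (round).
V_rec = 0 + 3132·0.000622559 = 1.9498535 V.
Difference: 0.000146484 V → 0.146 mV.

0.146 mV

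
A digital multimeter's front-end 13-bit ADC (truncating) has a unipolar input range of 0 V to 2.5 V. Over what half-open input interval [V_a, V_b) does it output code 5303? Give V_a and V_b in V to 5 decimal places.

LSB = 2.5/2^13 = 305.18 µV.
V_a = V_low + 5303·LSB = 1.61835 V; V_b = V_low + 5304·LSB = 1.61865 V.

[1.61835 V, 1.61865 V)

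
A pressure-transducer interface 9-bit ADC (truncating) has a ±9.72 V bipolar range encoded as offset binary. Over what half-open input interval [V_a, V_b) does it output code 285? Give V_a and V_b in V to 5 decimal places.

LSB = 19.44/2^9 = 37.969 mV.
V_a = V_low + 285·LSB = 1.10109 V; V_b = V_low + 286·LSB = 1.13906 V.

[1.10109 V, 1.13906 V)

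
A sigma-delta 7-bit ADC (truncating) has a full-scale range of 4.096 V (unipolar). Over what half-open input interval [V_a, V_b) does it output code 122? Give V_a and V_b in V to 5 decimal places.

[3.90400 V, 3.93600 V)

LSB = 4.096/2^7 = 32.000 mV.
V_a = V_low + 122·LSB = 3.904 V; V_b = V_low + 123·LSB = 3.936 V.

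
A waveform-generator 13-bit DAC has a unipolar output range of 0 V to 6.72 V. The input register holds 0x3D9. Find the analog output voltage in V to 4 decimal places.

LSB = 6.72 V / 2^13 = 0.820 mV.
Code 0x3D9 = 985 decimal.
V_out = 0 + 985 × 0.000820312 V = 0.808008 V.

0.8080 V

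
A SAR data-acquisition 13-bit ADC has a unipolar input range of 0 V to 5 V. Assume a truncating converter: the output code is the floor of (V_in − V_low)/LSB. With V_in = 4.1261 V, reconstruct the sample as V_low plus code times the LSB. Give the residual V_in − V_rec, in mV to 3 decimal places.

One LSB is 5 V / 8192 = 0.610 mV.
Scaled input = 6760.2022 LSBs, so code = 6760.
Code 6760 maps back to 0 + 6760×0.000610352 V = 4.1259766 V.
V_in − V_rec = 0.000123438 V = 0.123 mV.

0.123 mV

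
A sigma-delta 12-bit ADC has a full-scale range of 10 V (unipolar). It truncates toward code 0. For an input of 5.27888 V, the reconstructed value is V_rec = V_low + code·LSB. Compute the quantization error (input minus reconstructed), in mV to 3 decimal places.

Step size: 10 V ÷ 2^12 = 2.441 mV.
Scaled input = 2162.2292 LSBs, so code = 2162.
Reconstructed: 5.2783203 V.
Error = 5.27888 − 5.2783203 = 0.000559687 V = 0.560 mV.

0.560 mV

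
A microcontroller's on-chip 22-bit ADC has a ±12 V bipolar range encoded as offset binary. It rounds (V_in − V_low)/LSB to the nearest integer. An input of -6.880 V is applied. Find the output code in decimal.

Full-scale span = 24 V; LSB = 24/2^22 = 5.72 µV.
(-6.880 − (−12)) / 5.72205e-06 = 894784.853 LSBs.
round(894784.853) = 894785.

code 894785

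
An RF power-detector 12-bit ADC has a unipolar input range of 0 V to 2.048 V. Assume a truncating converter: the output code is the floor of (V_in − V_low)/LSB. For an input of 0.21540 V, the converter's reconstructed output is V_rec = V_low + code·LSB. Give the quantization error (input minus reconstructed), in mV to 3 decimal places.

0.400 mV

Step size: 2.048 V ÷ 2^12 = 0.500 mV.
Scaled input = 430.8000 LSBs, so code = 430.
Reconstructed: 0.215 V.
Error = 0.21540 − 0.215 = 0.0004 V = 0.400 mV.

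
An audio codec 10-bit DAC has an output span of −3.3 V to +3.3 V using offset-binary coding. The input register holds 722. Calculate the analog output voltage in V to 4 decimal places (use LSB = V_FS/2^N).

1.3535 V

LSB = 6.6 V / 2^10 = 6.445 mV.
V_out = (−3.3) + 722 × 0.00644531 V = 1.35352 V.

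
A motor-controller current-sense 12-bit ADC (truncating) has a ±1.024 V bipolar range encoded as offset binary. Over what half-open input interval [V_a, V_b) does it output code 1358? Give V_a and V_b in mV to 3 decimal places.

LSB = 2.048/2^12 = 0.500 mV.
V_a = V_low + 1358·LSB = -0.345 V; V_b = V_low + 1359·LSB = -0.3445 V.

[-345.000 mV, -344.500 mV)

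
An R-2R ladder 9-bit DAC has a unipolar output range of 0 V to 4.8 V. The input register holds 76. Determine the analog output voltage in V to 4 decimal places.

0.7125 V

LSB = 4.8 V / 2^9 = 9.375 mV.
V_out = 0 + 76 × 0.009375 V = 0.7125 V.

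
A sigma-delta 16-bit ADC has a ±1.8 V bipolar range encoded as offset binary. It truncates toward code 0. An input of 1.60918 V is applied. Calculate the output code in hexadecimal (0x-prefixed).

Full-scale span = 3.6 V; LSB = 3.6/2^16 = 54.93 µV.
(1.60918 − (−1.8)) / 5.49316e-05 = 62062.228 LSBs.
⌊·⌋(62062.228) = 62062.
In hexadecimal (0x-prefixed): 0xF26E.

code 0xF26E (decimal 62062)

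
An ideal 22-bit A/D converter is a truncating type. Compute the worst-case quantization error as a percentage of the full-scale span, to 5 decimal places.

0.00002 %

Truncating → worst-case error = 1 LSB = V_FS/2^22, so 100/4194304 = 2.38419e-05 % of full scale.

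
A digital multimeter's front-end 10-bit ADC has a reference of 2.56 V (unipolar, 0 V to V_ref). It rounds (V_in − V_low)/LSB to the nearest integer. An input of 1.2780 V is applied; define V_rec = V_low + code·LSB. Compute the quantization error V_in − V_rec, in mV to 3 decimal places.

Step size: 2.56 V ÷ 2^10 = 2.500 mV.
(1.2780 − 0)/0.0025 = 511.2000; round gives code 511.
Reconstructed: 1.2775 V.
V_in − V_rec = 0.0005 V = 0.500 mV.

0.500 mV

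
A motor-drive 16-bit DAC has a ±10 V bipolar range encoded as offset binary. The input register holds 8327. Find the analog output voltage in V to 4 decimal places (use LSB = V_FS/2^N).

LSB = 20 V / 2^16 = 305.18 µV.
V_out = (−10) + 8327 × 0.000305176 V = -7.4588 V.

-7.4588 V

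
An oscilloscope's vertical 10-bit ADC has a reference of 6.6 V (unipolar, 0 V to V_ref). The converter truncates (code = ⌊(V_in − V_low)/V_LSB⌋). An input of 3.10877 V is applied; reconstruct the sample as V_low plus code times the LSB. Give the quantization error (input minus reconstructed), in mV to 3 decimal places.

Step size: 6.6 V ÷ 2^10 = 6.445 mV.
(V_in − V_low)/LSB = (3.10877 − 0)/0.00644531 = 482.3304 → code 482 (floor).
V_rec = 0 + 482·0.00644531 = 3.1066406 V.
Difference: 0.00212938 V → 2.129 mV.

2.129 mV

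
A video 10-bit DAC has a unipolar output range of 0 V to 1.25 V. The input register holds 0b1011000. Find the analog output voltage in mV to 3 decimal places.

LSB = 1.25 V / 2^10 = 1.221 mV.
Code 0b1011000 = 88 decimal.
V_out = 0 + 88 × 0.0012207 V = 0.107422 V.
= 107.422 mV.

107.422 mV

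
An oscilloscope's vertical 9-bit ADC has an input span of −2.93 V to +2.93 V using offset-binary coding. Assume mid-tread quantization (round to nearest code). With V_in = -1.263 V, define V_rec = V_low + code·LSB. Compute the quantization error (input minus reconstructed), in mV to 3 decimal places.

-4.016 mV

One LSB is 5.86 V / 512 = 11.445 mV.
(-1.263 − (−2.93))/0.0114453 = 145.6491; round gives code 146.
V_rec = (−2.93) + 146·0.0114453 = -1.2589844 V.
Difference: -0.00401563 V → -4.016 mV.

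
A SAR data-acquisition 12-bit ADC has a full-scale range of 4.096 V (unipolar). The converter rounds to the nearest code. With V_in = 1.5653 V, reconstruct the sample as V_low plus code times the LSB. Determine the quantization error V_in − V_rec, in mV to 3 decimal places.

LSB = 4.096/2^12 = 1.000 mV.
(1.5653 − 0)/0.001 = 1565.3000; round gives code 1565.
Code 1565 maps back to 0 + 1565×0.001 V = 1.565 V.
V_in − V_rec = 0.0003 V = 0.300 mV.

0.300 mV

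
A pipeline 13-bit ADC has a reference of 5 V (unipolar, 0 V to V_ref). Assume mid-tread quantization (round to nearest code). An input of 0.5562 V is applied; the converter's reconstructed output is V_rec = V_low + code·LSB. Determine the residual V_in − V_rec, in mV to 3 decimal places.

0.170 mV

LSB = 5/2^13 = 0.610 mV.
(0.5562 − 0)/0.000610352 = 911.2781; round gives code 911.
V_rec = 0 + 911·0.000610352 = 0.55603027 V.
Difference: 0.000169727 V → 0.170 mV.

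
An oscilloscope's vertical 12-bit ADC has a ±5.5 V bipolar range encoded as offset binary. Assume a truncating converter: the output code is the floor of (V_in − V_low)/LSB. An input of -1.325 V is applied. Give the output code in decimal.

code 1554

With 4096 levels over 11 V, one step is 2.686 mV.
(-1.325 − (−5.5)) / 0.00268555 = 1554.618 LSBs.
⌊·⌋(1554.618) = 1554.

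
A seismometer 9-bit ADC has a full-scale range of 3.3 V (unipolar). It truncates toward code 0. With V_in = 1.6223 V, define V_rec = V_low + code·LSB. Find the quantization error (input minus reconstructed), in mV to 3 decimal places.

4.527 mV

LSB = 3.3/2^9 = 6.445 mV.
(1.6223 − 0)/0.00644531 = 251.7023; ⌊·⌋ gives code 251.
V_rec = 0 + 251·0.00644531 = 1.6177734 V.
Error = 1.6223 − 1.6177734 = 0.00452656 V = 4.527 mV.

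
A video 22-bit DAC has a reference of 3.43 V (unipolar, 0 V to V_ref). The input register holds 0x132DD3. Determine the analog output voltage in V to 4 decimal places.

1.0279 V

LSB = 3.43 V / 2^22 = 0.82 µV.
Code 0x132DD3 = 1256915 decimal.
V_out = 0 + 1256915 × 8.17776e-07 V = 1.02787 V.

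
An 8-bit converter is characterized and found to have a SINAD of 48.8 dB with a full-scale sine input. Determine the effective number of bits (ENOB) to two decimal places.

ENOB = (SINAD − 1.76) / 6.02 = (48.8 − 1.76)/6.02 = 7.814.

7.81 bits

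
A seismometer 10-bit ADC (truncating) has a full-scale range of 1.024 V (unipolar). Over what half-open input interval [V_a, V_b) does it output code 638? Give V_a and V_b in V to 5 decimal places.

LSB = 1.024/2^10 = 1.000 mV.
V_a = V_low + 638·LSB = 0.638 V; V_b = V_low + 639·LSB = 0.639 V.

[0.63800 V, 0.63900 V)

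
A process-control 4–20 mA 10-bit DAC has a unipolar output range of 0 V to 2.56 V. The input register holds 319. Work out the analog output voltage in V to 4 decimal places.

LSB = 2.56 V / 2^10 = 2.500 mV.
V_out = 0 + 319 × 0.0025 V = 0.7975 V.

0.7975 V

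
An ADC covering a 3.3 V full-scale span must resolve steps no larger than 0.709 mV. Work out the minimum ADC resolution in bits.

13 bits

Number of steps required ≥ 3.3 V / 0.709 mV = 4654.44.
Need 2^N ≥ 4654.44; 2^12 = 4096, 2^13 = 8192.
Minimum N = 13.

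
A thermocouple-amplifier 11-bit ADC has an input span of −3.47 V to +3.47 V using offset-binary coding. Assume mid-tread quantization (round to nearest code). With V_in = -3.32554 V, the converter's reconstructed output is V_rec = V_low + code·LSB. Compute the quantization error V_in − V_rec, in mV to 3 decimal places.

LSB = 6.94/2^11 = 3.389 mV.
(V_in − V_low)/LSB = (-3.32554 − (−3.47))/0.00338867 = 42.6303 → code 43 (round).
V_rec = (−3.47) + 43·0.00338867 = -3.3242871 V.
Difference: -0.00125289 V → -1.253 mV.

-1.253 mV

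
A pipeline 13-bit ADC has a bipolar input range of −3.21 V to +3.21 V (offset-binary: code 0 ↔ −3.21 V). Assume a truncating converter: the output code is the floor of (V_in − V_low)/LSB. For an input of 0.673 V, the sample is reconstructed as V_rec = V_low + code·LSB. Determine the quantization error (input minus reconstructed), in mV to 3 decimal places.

0.593 mV

Step size: 6.42 V ÷ 2^13 = 0.784 mV.
Scaled input = 4954.7564 LSBs, so code = 4954.
Reconstructed: 0.67240723 V.
Error = 0.673 − 0.67240723 = 0.000592773 V = 0.593 mV.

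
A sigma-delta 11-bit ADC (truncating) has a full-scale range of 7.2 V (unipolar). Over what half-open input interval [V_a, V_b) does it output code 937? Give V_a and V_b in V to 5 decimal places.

[3.29414 V, 3.29766 V)

LSB = 7.2/2^11 = 3.516 mV.
V_a = V_low + 937·LSB = 3.29414 V; V_b = V_low + 938·LSB = 3.29766 V.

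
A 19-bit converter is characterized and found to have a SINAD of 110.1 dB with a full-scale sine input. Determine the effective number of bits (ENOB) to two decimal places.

ENOB = (SINAD − 1.76) / 6.02 = (110.1 − 1.76)/6.02 = 17.997.

18.00 bits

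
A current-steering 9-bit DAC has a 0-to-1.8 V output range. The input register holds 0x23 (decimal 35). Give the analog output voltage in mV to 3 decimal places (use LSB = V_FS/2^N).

123.047 mV

LSB = 1.8 V / 2^9 = 3.516 mV.
Code 0x23 = 35 decimal.
V_out = 0 + 35 × 0.00351563 V = 0.123047 V.
= 123.047 mV.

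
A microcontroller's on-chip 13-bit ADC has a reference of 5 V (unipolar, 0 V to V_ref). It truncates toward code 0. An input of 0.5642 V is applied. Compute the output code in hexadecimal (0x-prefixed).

LSB = 5 V / 8192 = 0.610 mV.
(V_in − V_low)/LSB = (0.5642 − 0) / 0.000610352 = 924.385.
Floor → code 924.
In hexadecimal (0x-prefixed): 0x39C.

code 0x39C (decimal 924)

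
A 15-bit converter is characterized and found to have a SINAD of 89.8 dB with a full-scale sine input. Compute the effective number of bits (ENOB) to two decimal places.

ENOB = (SINAD − 1.76) / 6.02 = (89.8 − 1.76)/6.02 = 14.625.

14.62 bits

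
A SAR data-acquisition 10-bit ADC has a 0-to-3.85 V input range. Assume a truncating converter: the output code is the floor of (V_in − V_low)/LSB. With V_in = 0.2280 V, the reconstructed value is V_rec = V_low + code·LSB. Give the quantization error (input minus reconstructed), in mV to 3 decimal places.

Step size: 3.85 V ÷ 2^10 = 3.760 mV.
(V_in − V_low)/LSB = (0.2280 − 0)/0.00375977 = 60.6421 → code 60 (floor).
V_rec = 0 + 60·0.00375977 = 0.22558594 V.
Difference: 0.00241406 V → 2.414 mV.

2.414 mV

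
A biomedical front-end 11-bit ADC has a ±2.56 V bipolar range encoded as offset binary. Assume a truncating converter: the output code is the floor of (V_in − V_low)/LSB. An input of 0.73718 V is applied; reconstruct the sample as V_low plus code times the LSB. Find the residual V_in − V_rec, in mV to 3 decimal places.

2.180 mV

Step size: 5.12 V ÷ 2^11 = 2.500 mV.
Scaled input = 1318.8720 LSBs, so code = 1318.
Reconstructed: 0.735 V.
Error = 0.73718 − 0.735 = 0.00218 V = 2.180 mV.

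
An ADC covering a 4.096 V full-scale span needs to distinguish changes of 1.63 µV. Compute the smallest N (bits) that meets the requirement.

22 bits

Number of steps required ≥ 4.096 V / 1.63 µV = 2512883.44.
Need 2^N ≥ 2512883.44; 2^21 = 2097152, 2^22 = 4194304.
Minimum N = 22.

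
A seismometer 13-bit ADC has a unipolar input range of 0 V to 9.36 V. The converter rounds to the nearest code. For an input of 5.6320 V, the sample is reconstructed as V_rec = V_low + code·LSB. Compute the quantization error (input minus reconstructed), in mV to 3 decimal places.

Step size: 9.36 V ÷ 2^13 = 1.143 mV.
(5.6320 − 0)/0.00114258 = 4929.2034; round gives code 4929.
Reconstructed: 5.6317676 V.
V_in − V_rec = 0.000232422 V = 0.232 mV.

0.232 mV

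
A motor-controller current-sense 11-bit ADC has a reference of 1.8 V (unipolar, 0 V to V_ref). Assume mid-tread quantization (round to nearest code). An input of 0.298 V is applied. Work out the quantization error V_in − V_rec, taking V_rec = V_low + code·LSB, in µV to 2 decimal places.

50.78 µV

One LSB is 1.8 V / 2048 = 0.879 mV.
(0.298 − 0)/0.000878906 = 339.0578; round gives code 339.
V_rec = 0 + 339·0.000878906 = 0.29794922 V.
Difference: 5.07812e-05 V → 50.78 µV.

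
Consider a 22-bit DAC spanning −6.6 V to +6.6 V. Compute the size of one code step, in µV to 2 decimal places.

3.15 µV

Full-scale span = 13.2 V.
LSB = 13.2 / 2^22 = 13.2 / 4194304 = 3.14713e-06 V = 3.15 µV.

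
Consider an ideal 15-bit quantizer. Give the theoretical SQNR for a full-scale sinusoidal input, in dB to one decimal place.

SNR ≈ 6.02·N + 1.76 dB = 6.02·15 + 1.76 = 92.06 dB.

92.1 dB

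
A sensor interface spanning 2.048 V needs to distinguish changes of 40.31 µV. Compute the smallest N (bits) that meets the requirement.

16 bits

Number of steps required ≥ 2.048 V / 40.31 µV = 50806.25.
Need 2^N ≥ 50806.25; 2^15 = 32768, 2^16 = 65536.
Minimum N = 16.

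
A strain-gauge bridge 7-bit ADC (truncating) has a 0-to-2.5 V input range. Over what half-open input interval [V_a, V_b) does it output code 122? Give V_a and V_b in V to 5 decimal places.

[2.38281 V, 2.40234 V)

LSB = 2.5/2^7 = 19.531 mV.
V_a = V_low + 122·LSB = 2.38281 V; V_b = V_low + 123·LSB = 2.40234 V.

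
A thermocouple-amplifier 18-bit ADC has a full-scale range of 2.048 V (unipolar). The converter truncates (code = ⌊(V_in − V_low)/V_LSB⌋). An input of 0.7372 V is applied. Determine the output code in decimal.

Full-scale span = 2.048 V; LSB = 2.048/2^18 = 7.81 µV.
Input sits at 94361.600 steps above V_low.
So the output code is 94361.

code 94361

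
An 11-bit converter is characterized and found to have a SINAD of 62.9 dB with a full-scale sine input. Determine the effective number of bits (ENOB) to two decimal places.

10.16 bits

ENOB = (SINAD − 1.76) / 6.02 = (62.9 − 1.76)/6.02 = 10.156.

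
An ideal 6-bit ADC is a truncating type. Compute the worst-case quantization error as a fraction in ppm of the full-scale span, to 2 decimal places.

15625.00 ppm

Truncating → worst-case error = 1 LSB = V_FS/2^6, so 1e+06/64 = 15625 ppm of full scale.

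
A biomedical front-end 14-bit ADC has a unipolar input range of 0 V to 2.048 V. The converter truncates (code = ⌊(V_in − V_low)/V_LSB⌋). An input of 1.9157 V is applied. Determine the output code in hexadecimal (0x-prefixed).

code 0x3BDD (decimal 15325)

LSB = 2.048 V / 16384 = 125.00 µV.
(V_in − V_low)/LSB = (1.9157 − 0) / 0.000125 = 15325.600.
⌊·⌋(15325.600) = 15325.
In hexadecimal (0x-prefixed): 0x3BDD.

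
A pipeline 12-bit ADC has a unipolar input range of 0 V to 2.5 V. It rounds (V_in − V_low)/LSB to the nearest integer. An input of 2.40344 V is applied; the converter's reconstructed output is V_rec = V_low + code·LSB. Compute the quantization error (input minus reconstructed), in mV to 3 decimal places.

-0.124 mV

One LSB is 2.5 V / 4096 = 0.610 mV.
Scaled input = 3937.7961 LSBs, so code = 3938.
Reconstructed: 2.4035645 V.
Difference: -0.000124453 V → -0.124 mV.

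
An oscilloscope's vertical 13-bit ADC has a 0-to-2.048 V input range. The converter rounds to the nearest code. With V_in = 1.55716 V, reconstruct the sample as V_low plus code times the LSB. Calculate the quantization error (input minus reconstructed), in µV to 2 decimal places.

-90.00 µV

LSB = 2.048/2^13 = 250.00 µV.
Scaled input = 6228.6400 LSBs, so code = 6229.
V_rec = 0 + 6229·0.00025 = 1.55725 V.
V_in − V_rec = -9e-05 V = -90.00 µV.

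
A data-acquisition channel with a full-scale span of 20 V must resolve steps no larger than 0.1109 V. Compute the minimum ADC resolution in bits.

Number of steps required ≥ 20 V / 0.1109 V = 180.34.
Need 2^N ≥ 180.34; 2^7 = 128, 2^8 = 256.
Minimum N = 8.

8 bits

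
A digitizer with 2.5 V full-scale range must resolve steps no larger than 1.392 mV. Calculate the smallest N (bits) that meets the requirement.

11 bits

Number of steps required ≥ 2.5 V / 1.392 mV = 1795.98.
Need 2^N ≥ 1795.98; 2^10 = 1024, 2^11 = 2048.
Minimum N = 11.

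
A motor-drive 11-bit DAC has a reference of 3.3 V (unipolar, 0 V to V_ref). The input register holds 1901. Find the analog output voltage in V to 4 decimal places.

LSB = 3.3 V / 2^11 = 1.611 mV.
V_out = 0 + 1901 × 0.00161133 V = 3.06313 V.

3.0631 V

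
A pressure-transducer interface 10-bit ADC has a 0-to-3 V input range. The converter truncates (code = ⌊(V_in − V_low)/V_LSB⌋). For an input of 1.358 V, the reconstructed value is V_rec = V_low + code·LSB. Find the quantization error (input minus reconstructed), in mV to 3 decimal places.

LSB = 3/2^10 = 2.930 mV.
(1.358 − 0)/0.00292969 = 463.5307; ⌊·⌋ gives code 463.
Code 463 maps back to 0 + 463×0.00292969 V = 1.3564453 V.
Difference: 0.00155469 V → 1.555 mV.

1.555 mV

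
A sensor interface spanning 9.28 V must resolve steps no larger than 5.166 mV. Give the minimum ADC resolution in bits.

Number of steps required ≥ 9.28 V / 5.166 mV = 1796.36.
Need 2^N ≥ 1796.36; 2^10 = 1024, 2^11 = 2048.
Minimum N = 11.

11 bits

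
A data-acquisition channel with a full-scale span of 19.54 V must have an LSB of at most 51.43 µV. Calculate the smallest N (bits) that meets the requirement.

Number of steps required ≥ 19.54 V / 51.43 µV = 379933.89.
Need 2^N ≥ 379933.89; 2^18 = 262144, 2^19 = 524288.
Minimum N = 19.

19 bits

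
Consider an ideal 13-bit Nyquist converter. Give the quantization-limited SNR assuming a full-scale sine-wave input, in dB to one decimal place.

SNR ≈ 6.02·N + 1.76 dB = 6.02·13 + 1.76 = 80.02 dB.

80.0 dB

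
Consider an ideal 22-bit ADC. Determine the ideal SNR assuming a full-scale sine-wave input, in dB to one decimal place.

134.2 dB

SNR ≈ 6.02·N + 1.76 dB = 6.02·22 + 1.76 = 134.20 dB.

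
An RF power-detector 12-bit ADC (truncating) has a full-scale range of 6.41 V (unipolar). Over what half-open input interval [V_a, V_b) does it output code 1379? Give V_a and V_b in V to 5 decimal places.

LSB = 6.41/2^12 = 1.565 mV.
V_a = V_low + 1379·LSB = 2.15805 V; V_b = V_low + 1380·LSB = 2.15962 V.

[2.15805 V, 2.15962 V)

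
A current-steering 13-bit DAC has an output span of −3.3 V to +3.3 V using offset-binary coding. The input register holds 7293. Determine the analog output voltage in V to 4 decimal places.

2.5757 V

LSB = 6.6 V / 2^13 = 0.806 mV.
V_out = (−3.3) + 7293 × 0.000805664 V = 2.57571 V.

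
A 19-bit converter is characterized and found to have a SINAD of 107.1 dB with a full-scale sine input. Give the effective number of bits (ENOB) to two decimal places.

17.50 bits

ENOB = (SINAD − 1.76) / 6.02 = (107.1 − 1.76)/6.02 = 17.498.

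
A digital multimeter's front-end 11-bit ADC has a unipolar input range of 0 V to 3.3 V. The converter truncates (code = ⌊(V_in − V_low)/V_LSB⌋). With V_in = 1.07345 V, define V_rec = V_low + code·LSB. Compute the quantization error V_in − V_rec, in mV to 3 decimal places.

Step size: 3.3 V ÷ 2^11 = 1.611 mV.
(1.07345 − 0)/0.00161133 = 666.1896; ⌊·⌋ gives code 666.
V_rec = 0 + 666·0.00161133 = 1.0731445 V.
V_in − V_rec = 0.000305469 V = 0.305 mV.

0.305 mV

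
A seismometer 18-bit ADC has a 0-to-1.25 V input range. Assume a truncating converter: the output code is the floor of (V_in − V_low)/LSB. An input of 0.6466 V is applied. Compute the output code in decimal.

LSB = 1.25 V / 262144 = 4.77 µV.
(0.6466 − 0) / 4.76837e-06 = 135601.848 LSBs.
So the output code is 135601.

code 135601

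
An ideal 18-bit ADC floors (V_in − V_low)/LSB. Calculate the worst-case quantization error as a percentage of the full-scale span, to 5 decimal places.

Truncating → worst-case error = 1 LSB = V_FS/2^18, so 100/262144 = 0.00038147 % of full scale.

0.00038 %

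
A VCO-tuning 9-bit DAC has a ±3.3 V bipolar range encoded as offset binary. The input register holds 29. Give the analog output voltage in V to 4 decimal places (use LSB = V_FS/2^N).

-2.9262 V

LSB = 6.6 V / 2^9 = 12.891 mV.
V_out = (−3.3) + 29 × 0.0128906 V = -2.92617 V.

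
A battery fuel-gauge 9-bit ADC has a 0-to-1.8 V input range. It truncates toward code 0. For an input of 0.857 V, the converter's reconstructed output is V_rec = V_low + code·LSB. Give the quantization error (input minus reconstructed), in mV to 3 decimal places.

One LSB is 1.8 V / 512 = 3.516 mV.
(V_in − V_low)/LSB = (0.857 − 0)/0.00351563 = 243.7689 → code 243 (floor).
Code 243 maps back to 0 + 243×0.00351563 V = 0.85429687 V.
Error = 0.857 − 0.85429687 = 0.00270312 V = 2.703 mV.

2.703 mV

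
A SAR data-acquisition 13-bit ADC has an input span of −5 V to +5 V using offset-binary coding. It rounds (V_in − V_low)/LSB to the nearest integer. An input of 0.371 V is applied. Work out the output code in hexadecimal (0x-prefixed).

LSB = 10 V / 8192 = 1.221 mV.
Input sits at 4399.923 steps above V_low.
round(4399.923) = 4400.
In hexadecimal (0x-prefixed): 0x1130.

code 0x1130 (decimal 4400)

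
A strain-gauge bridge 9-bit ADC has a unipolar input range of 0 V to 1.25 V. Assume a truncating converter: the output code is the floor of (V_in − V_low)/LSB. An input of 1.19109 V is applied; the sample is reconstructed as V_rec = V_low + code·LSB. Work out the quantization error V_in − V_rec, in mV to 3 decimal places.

One LSB is 1.25 V / 512 = 2.441 mV.
Scaled input = 487.8705 LSBs, so code = 487.
V_rec = 0 + 487·0.00244141 = 1.1889648 V.
Error = 1.19109 − 1.1889648 = 0.00212516 V = 2.125 mV.

2.125 mV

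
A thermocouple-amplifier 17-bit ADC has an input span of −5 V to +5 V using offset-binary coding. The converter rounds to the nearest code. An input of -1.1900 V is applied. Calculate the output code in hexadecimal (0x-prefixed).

code 0xC312 (decimal 49938)

LSB = 10 V / 131072 = 76.29 µV.
(-1.1900 − (−5)) / 7.62939e-05 = 49938.432 LSBs.
So the output code is 49938.
In hexadecimal (0x-prefixed): 0xC312.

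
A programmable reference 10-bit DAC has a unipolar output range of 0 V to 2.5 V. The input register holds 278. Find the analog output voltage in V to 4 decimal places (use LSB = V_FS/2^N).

0.6787 V

LSB = 2.5 V / 2^10 = 2.441 mV.
V_out = 0 + 278 × 0.00244141 V = 0.678711 V.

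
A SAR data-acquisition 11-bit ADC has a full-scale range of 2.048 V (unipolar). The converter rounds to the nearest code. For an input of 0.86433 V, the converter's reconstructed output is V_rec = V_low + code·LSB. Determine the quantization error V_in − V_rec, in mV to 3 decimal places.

0.330 mV

One LSB is 2.048 V / 2048 = 1.000 mV.
(0.86433 − 0)/0.001 = 864.3300; round gives code 864.
Code 864 maps back to 0 + 864×0.001 V = 0.864 V.
Difference: 0.00033 V → 0.330 mV.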